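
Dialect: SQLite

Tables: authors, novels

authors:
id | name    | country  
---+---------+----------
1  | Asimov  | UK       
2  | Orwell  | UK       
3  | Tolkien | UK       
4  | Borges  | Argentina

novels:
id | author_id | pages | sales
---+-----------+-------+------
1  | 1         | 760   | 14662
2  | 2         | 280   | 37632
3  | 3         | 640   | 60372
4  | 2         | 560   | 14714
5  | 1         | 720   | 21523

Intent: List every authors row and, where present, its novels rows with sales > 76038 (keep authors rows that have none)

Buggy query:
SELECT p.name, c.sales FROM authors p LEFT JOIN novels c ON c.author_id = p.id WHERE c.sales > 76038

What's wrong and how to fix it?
Bug: A WHERE condition on the right-hand table after LEFT JOIN drops unmatched parents

Fix: Put 'c.sales > 76038' in the JOIN's ON clause instead of WHERE

Corrected query:
SELECT p.name, c.sales FROM authors p LEFT JOIN novels c ON c.author_id = p.id AND c.sales > 76038

Result:
name    | sales
--------+------
Asimov  | NULL 
Orwell  | NULL 
Tolkien | NULL 
Borges  | NULL 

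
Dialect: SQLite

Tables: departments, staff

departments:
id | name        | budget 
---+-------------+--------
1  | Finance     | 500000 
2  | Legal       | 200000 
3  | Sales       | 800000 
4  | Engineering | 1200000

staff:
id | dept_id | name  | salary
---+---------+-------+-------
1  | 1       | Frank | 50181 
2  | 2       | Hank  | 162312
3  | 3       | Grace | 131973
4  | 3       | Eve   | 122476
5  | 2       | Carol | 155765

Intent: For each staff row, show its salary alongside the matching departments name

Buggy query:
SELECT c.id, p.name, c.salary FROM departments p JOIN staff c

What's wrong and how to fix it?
Bug: Missing join condition: each staff row is matched to all departments rows instead of just its own

Fix: Specify the join condition linking the foreign key to the parent id

Corrected query:
SELECT c.id, p.name, c.salary FROM departments p JOIN staff c ON c.dept_id = p.id

Result:
id | name    | salary
---+---------+-------
1  | Finance | 50181 
2  | Legal   | 162312
3  | Sales   | 131973
4  | Sales   | 122476
5  | Legal   | 155765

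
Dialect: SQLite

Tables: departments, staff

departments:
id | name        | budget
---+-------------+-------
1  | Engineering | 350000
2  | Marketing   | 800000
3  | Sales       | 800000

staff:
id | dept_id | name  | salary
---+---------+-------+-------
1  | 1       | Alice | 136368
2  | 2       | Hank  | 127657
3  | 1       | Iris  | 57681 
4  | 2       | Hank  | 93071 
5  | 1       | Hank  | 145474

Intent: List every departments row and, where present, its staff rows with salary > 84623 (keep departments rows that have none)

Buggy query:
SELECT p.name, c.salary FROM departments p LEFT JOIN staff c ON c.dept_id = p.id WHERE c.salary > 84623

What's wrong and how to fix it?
Bug: A WHERE condition on the right-hand table after LEFT JOIN drops unmatched parents

Fix: Put 'c.salary > 84623' in the JOIN's ON clause instead of WHERE

Corrected query:
SELECT p.name, c.salary FROM departments p LEFT JOIN staff c ON c.dept_id = p.id AND c.salary > 84623

Result:
name        | salary
------------+-------
Engineering | 136368
Engineering | 145474
Marketing   | 93071 
Marketing   | 127657
Sales       | NULL  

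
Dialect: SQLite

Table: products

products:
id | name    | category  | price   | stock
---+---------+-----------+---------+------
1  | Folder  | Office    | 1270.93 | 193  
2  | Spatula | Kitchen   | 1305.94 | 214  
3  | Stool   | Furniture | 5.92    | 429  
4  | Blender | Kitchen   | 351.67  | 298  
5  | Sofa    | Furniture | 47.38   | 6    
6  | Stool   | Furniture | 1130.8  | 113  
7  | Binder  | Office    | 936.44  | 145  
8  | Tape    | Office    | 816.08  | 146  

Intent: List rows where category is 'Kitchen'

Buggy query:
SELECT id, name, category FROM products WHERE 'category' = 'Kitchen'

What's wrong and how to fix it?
Bug: Single quotes denote string literals in SQL; the column name is being compared as a constant string

Fix: Remove the quotes around the column name (or use double quotes for an identifier)

Corrected query:
SELECT id, name, category FROM products WHERE category = 'Kitchen'

Result:
id | name    | category
---+---------+---------
2  | Spatula | Kitchen 
4  | Blender | Kitchen 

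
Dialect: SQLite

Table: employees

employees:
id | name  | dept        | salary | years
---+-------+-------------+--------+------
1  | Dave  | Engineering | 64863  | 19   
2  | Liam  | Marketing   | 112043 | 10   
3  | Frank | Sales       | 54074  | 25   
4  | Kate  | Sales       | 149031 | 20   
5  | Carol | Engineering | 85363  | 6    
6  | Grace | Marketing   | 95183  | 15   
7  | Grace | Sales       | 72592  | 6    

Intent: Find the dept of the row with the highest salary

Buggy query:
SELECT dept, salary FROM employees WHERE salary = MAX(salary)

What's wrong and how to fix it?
Bug: WHERE is evaluated per row; an aggregate over the whole table isn't defined there

Fix: Use a subquery: WHERE salary = (SELECT MAX(salary) FROM employees)

Corrected query:
SELECT dept, salary FROM employees WHERE salary = (SELECT MAX(salary) FROM employees)

Result:
dept  | salary
------+-------
Sales | 149031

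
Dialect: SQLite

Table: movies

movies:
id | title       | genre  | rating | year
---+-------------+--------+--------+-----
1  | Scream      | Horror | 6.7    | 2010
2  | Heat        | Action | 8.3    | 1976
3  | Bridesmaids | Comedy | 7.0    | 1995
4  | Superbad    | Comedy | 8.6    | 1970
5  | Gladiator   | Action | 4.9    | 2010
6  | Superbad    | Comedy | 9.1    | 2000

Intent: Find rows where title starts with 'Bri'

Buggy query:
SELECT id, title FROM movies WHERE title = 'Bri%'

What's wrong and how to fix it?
Bug: '=' compares the literal string including the % character; pattern matching needs LIKE

Fix: Replace '=' with LIKE so 'Bri%' is treated as a pattern

Corrected query:
SELECT id, title FROM movies WHERE title LIKE 'Bri%'

Result:
id | title      
---+------------
3  | Bridesmaids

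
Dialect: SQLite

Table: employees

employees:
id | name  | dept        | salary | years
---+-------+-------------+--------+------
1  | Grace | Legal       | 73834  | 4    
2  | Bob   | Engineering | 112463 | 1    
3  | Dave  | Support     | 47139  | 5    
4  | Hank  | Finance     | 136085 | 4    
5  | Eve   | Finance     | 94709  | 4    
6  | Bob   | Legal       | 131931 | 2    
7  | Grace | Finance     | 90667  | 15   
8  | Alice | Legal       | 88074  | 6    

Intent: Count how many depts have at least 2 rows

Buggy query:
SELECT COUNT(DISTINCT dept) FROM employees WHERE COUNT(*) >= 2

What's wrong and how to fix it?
Bug: WHERE filters individual rows, not groups, so a group-level COUNT is invalid there

Fix: Use a subquery that GROUPs and filters with HAVING, then count its rows

Corrected query:
SELECT COUNT(*) FROM (SELECT dept FROM employees GROUP BY dept HAVING COUNT(*) >= 2)

Result:
COUNT(*)
--------
2       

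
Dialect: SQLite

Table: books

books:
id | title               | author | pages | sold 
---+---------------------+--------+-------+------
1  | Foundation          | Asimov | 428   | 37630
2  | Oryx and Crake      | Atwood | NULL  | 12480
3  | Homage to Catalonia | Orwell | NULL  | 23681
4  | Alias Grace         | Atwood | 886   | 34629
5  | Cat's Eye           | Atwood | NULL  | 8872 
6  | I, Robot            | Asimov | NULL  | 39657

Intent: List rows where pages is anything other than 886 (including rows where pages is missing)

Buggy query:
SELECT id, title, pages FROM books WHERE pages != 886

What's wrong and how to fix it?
Bug: Inequality against NULL is unknown, not true; rows with NULL are dropped

Fix: Add an explicit OR pages IS NULL to include the missing-value rows

Corrected query:
SELECT id, title, pages FROM books WHERE pages != 886 OR pages IS NULL

Result:
id | title               | pages
---+---------------------+------
1  | Foundation          | 428  
2  | Oryx and Crake      | NULL 
3  | Homage to Catalonia | NULL 
5  | Cat's Eye           | NULL 
6  | I, Robot            | NULL 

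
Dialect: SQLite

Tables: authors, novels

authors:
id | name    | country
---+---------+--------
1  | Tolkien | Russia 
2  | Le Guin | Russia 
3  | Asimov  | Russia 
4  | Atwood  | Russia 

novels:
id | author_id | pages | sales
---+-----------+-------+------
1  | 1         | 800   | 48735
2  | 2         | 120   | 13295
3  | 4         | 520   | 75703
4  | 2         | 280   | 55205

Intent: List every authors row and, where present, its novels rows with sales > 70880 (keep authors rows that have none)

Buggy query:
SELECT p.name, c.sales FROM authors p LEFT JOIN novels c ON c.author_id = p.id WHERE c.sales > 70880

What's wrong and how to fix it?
Bug: A WHERE condition on the right-hand table after LEFT JOIN drops unmatched parents

Fix: Put 'c.sales > 70880' in the JOIN's ON clause instead of WHERE

Corrected query:
SELECT p.name, c.sales FROM authors p LEFT JOIN novels c ON c.author_id = p.id AND c.sales > 70880

Result:
name    | sales
--------+------
Tolkien | NULL 
Le Guin | NULL 
Asimov  | NULL 
Atwood  | 75703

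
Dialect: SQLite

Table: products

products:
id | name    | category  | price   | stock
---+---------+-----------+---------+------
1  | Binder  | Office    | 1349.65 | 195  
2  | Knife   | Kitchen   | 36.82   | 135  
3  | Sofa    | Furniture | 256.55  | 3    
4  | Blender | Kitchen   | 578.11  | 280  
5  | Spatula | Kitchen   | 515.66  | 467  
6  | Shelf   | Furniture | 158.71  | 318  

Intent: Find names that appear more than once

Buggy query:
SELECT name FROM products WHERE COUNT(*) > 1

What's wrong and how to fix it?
Bug: WHERE can't reference COUNT(*); aggregates are computed after WHERE

Fix: GROUP BY name, then filter groups with HAVING COUNT(*) > 1

Corrected query:
SELECT name FROM products GROUP BY name HAVING COUNT(*) > 1

Result:
(no rows)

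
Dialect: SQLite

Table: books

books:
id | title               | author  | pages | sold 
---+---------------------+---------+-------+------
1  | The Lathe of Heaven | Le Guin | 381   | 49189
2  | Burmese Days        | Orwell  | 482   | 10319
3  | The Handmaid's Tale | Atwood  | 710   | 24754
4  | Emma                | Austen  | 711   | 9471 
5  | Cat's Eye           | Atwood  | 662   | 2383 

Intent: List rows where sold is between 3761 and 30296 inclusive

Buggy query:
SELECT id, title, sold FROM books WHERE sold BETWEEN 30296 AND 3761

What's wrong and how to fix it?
Bug: BETWEEN expects the lower bound first; with 30296 AND 3761 the range is empty

Fix: Write BETWEEN 3761 AND 30296

Corrected query:
SELECT id, title, sold FROM books WHERE sold BETWEEN 3761 AND 30296

Result:
id | title               | sold 
---+---------------------+------
2  | Burmese Days        | 10319
3  | The Handmaid's Tale | 24754
4  | Emma                | 9471 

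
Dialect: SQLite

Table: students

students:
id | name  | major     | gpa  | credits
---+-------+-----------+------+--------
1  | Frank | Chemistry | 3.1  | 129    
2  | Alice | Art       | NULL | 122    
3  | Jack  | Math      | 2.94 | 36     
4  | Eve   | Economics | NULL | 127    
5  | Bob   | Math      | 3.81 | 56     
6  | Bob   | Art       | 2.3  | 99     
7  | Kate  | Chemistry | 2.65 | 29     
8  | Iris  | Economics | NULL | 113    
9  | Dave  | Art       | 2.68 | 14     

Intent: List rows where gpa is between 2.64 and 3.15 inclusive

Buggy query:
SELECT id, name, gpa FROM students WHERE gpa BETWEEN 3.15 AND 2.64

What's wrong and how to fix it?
Bug: BETWEEN expects the lower bound first; with 3.15 AND 2.64 the range is empty

Fix: Swap the bounds so the smaller value comes first

Corrected query:
SELECT id, name, gpa FROM students WHERE gpa BETWEEN 2.64 AND 3.15

Result:
id | name  | gpa 
---+-------+-----
1  | Frank | 3.1 
3  | Jack  | 2.94
7  | Kate  | 2.65
9  | Dave  | 2.68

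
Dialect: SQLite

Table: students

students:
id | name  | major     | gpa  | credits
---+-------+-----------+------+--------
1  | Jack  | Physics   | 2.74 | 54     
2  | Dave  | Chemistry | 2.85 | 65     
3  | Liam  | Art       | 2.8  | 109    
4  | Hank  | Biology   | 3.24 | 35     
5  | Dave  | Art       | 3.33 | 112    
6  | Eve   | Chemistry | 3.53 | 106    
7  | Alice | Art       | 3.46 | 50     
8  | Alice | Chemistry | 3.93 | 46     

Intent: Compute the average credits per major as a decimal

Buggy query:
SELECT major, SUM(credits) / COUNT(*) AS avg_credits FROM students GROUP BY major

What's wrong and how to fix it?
Bug: Both operands are integers, so '/' performs integer division and truncates

Fix: Cast one side to REAL so the division keeps the fractional part

Corrected query:
SELECT major, SUM(credits) * 1.0 / COUNT(*) AS avg_credits FROM students GROUP BY major

Result:
major     | avg_credits
----------+------------
Art       | 90.333333  
Biology   | 35         
Chemistry | 72.333333  
Physics   | 54         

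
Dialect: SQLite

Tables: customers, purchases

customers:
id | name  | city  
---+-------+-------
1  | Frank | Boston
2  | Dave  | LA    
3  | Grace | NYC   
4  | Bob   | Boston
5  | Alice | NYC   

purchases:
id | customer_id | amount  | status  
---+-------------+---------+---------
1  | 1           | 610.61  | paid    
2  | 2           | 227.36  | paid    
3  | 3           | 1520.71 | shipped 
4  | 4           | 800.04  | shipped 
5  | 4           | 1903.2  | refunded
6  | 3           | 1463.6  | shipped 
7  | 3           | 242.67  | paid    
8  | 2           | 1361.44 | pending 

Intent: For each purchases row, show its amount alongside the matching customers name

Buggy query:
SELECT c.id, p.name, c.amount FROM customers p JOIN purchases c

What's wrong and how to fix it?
Bug: JOIN with no ON clause produces a cartesian product; every purchases row pairs with every customers row

Fix: Specify the join condition linking the foreign key to the parent id

Corrected query:
SELECT c.id, p.name, c.amount FROM customers p JOIN purchases c ON c.customer_id = p.id

Result:
id | name  | amount 
---+-------+--------
1  | Frank | 610.61 
2  | Dave  | 227.36 
3  | Grace | 1520.71
4  | Bob   | 800.04 
5  | Bob   | 1903.2 
6  | Grace | 1463.6 
7  | Grace | 242.67 
8  | Dave  | 1361.44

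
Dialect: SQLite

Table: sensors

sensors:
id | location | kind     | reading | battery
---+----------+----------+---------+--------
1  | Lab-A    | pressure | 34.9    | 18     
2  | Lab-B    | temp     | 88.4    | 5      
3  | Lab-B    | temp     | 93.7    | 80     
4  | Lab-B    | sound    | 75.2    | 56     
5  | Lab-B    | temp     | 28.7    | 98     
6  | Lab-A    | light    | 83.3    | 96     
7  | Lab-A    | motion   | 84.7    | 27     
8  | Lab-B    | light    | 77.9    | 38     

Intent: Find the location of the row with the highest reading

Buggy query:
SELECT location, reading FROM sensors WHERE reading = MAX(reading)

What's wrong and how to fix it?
Bug: WHERE is evaluated per row; an aggregate over the whole table isn't defined there

Fix: Use a subquery: WHERE reading = (SELECT MAX(reading) FROM sensors)

Corrected query:
SELECT location, reading FROM sensors WHERE reading = (SELECT MAX(reading) FROM sensors)

Result:
location | reading
---------+--------
Lab-B    | 93.7   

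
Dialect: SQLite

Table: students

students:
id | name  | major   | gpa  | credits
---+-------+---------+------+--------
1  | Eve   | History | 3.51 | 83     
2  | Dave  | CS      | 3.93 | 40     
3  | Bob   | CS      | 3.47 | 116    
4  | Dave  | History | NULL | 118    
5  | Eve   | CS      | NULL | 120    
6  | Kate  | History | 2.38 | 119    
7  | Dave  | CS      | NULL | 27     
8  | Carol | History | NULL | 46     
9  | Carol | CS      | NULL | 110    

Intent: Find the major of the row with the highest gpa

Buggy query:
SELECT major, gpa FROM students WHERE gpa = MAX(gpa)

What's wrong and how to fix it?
Bug: MAX(gpa) is an aggregate and cannot be used directly in WHERE

Fix: Wrap MAX in a scalar subquery so WHERE compares against a single value

Corrected query:
SELECT major, gpa FROM students WHERE gpa = (SELECT MAX(gpa) FROM students)

Result:
major | gpa 
------+-----
CS    | 3.93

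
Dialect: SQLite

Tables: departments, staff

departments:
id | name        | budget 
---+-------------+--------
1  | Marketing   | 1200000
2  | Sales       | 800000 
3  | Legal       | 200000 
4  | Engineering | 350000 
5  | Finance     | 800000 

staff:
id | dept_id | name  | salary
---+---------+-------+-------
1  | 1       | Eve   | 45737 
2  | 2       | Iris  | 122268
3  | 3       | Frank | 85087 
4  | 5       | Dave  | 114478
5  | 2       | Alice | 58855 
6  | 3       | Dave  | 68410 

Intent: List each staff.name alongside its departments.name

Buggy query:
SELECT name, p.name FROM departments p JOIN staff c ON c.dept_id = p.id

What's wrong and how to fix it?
Bug: 'name' exists in both joined tables, so the database can't tell which one is meant

Fix: Prefix ambiguous columns with the table alias

Corrected query:
SELECT c.name, p.name FROM departments p JOIN staff c ON c.dept_id = p.id

Result:
name  | name     
------+----------
Eve   | Marketing
Iris  | Sales    
Frank | Legal    
Dave  | Finance  
Alice | Sales    
Dave  | Legal    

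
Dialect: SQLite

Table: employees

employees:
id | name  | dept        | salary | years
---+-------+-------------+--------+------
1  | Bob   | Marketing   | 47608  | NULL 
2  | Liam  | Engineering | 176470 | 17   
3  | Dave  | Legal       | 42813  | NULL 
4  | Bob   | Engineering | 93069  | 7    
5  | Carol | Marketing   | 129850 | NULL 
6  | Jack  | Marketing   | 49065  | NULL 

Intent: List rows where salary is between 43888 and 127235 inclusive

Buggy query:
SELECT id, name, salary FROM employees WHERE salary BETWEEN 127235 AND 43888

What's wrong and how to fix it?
Bug: BETWEEN expects the lower bound first; with 127235 AND 43888 the range is empty

Fix: Swap the bounds so the smaller value comes first

Corrected query:
SELECT id, name, salary FROM employees WHERE salary BETWEEN 43888 AND 127235

Result:
id | name | salary
---+------+-------
1  | Bob  | 47608 
4  | Bob  | 93069 
6  | Jack | 49065 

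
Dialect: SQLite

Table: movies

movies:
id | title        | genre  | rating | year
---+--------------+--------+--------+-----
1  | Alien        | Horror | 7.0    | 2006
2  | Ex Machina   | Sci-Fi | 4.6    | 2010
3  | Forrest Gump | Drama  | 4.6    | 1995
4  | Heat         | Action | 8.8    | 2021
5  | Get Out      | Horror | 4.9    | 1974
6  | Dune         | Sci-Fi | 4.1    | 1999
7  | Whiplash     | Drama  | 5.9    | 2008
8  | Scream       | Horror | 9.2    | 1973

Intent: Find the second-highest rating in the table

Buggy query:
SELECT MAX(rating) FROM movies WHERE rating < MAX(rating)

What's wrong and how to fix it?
Bug: The inner MAX is an aggregate inside WHERE, which is not allowed

Fix: Put the inner MAX in a scalar subquery

Corrected query:
SELECT MAX(rating) FROM movies WHERE rating < (SELECT MAX(rating) FROM movies)

Result:
MAX(rating)
-----------
8.8        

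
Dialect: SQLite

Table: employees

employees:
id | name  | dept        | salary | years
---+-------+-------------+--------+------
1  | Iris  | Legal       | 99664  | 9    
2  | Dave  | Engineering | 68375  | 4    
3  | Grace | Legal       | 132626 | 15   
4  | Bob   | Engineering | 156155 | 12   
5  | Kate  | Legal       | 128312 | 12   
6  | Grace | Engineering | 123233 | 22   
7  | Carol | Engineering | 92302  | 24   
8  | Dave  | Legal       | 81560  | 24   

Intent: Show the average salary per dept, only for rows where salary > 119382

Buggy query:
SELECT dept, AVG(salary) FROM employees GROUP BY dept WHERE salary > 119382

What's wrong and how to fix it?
Bug: Row-level WHERE must come before GROUP BY in the clause order

Fix: Place WHERE between FROM and GROUP BY

Corrected query:
SELECT dept, AVG(salary) FROM employees WHERE salary > 119382 GROUP BY dept

Result:
dept        | AVG(salary)
------------+------------
Engineering | 139694     
Legal       | 130469     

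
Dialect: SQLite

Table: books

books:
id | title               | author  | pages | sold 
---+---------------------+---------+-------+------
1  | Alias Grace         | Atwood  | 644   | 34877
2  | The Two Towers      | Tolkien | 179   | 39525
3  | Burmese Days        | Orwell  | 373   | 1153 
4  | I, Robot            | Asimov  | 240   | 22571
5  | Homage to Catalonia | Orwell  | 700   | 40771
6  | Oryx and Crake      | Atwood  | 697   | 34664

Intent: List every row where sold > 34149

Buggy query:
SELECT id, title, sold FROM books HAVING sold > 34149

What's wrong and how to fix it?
Bug: This is a non-aggregate query (no GROUP BY, no aggregates), so in SQLite the HAVING clause is invalid here; a row-level condition belongs in WHERE

Fix: Replace HAVING with WHERE since the condition applies to individual rows

Corrected query:
SELECT id, title, sold FROM books WHERE sold > 34149

Result:
id | title               | sold 
---+---------------------+------
1  | Alias Grace         | 34877
2  | The Two Towers      | 39525
5  | Homage to Catalonia | 40771
6  | Oryx and Crake      | 34664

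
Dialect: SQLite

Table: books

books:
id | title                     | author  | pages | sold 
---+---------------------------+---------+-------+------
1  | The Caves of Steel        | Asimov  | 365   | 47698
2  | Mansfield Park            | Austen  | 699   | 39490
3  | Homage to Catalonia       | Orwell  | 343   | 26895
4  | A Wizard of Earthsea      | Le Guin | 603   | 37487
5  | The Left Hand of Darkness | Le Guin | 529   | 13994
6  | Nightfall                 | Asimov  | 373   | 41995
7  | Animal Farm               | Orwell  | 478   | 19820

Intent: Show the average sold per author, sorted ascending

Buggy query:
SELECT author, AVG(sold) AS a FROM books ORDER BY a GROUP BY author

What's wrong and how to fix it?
Bug: ORDER BY appears before GROUP BY; SQL clause order requires GROUP BY first

Fix: Move ORDER BY to the end, after GROUP BY

Corrected query:
SELECT author, AVG(sold) AS a FROM books GROUP BY author ORDER BY a

Result:
author  | a      
--------+--------
Orwell  | 23357.5
Le Guin | 25740.5
Austen  | 39490  
Asimov  | 44846.5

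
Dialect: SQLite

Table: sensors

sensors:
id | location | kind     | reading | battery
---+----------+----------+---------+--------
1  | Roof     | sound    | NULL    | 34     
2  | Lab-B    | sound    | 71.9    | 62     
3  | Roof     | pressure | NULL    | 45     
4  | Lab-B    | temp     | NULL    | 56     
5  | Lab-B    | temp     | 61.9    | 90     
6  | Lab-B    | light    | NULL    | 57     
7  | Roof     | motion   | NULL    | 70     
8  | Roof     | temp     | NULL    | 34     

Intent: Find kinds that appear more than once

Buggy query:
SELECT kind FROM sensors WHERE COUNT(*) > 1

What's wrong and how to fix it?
Bug: COUNT(*) is an aggregate and cannot be used in WHERE

Fix: Group first, then use HAVING for the count condition

Corrected query:
SELECT kind FROM sensors GROUP BY kind HAVING COUNT(*) > 1

Result:
kind 
-----
sound
temp 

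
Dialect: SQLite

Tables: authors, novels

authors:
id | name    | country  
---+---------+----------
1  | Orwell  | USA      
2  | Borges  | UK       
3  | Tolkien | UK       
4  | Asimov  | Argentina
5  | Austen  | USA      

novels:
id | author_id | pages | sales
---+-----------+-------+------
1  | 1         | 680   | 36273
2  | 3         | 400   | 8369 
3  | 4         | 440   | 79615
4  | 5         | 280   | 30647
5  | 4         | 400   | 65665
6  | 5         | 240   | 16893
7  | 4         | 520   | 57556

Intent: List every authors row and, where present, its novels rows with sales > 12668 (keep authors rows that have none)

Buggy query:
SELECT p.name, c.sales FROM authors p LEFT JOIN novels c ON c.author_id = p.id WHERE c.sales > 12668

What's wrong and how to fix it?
Bug: A WHERE condition on the right-hand table after LEFT JOIN drops unmatched parents

Fix: Move the right-table condition into the ON clause so unmatched parents are kept

Corrected query:
SELECT p.name, c.sales FROM authors p LEFT JOIN novels c ON c.author_id = p.id AND c.sales > 12668

Result:
name    | sales
--------+------
Orwell  | 36273
Borges  | NULL 
Tolkien | NULL 
Asimov  | 57556
Asimov  | 65665
Asimov  | 79615
Austen  | 16893
Austen  | 30647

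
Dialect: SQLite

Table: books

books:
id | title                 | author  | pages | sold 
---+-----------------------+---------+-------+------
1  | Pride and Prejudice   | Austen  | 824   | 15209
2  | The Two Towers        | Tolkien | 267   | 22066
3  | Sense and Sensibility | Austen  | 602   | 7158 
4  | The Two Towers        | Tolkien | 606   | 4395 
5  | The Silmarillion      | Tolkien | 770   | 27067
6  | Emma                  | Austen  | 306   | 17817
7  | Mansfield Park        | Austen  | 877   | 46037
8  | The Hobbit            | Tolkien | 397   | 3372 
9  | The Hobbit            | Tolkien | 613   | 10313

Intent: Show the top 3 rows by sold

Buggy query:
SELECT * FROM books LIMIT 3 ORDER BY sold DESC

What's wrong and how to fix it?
Bug: LIMIT must come after ORDER BY

Fix: Swap the clauses: ORDER BY first, then LIMIT

Corrected query:
SELECT * FROM books ORDER BY sold DESC LIMIT 3

Result:
id | title            | author  | pages | sold 
---+------------------+---------+-------+------
7  | Mansfield Park   | Austen  | 877   | 46037
5  | The Silmarillion | Tolkien | 770   | 27067
2  | The Two Towers   | Tolkien | 267   | 22066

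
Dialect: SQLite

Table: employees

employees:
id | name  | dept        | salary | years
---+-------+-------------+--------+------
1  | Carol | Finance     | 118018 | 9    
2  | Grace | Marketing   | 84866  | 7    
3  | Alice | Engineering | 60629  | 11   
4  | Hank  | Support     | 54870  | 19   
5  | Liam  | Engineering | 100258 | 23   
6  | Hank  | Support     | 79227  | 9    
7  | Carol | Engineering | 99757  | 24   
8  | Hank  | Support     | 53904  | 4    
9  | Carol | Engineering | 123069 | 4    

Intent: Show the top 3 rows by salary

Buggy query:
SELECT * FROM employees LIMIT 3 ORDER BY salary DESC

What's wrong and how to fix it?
Bug: ORDER BY cannot follow LIMIT; LIMIT is the final clause

Fix: Sort with ORDER BY, then apply LIMIT

Corrected query:
SELECT * FROM employees ORDER BY salary DESC LIMIT 3

Result:
id | name  | dept        | salary | years
---+-------+-------------+--------+------
9  | Carol | Engineering | 123069 | 4    
1  | Carol | Finance     | 118018 | 9    
5  | Liam  | Engineering | 100258 | 23   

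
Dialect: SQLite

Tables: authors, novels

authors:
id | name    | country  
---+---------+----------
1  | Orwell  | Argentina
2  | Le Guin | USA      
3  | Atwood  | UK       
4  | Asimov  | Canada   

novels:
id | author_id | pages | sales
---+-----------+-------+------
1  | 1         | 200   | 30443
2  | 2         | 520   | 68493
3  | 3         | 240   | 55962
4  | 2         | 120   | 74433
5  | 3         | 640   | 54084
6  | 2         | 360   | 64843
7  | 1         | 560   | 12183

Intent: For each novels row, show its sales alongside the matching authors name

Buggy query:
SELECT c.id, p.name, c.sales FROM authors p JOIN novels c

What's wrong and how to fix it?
Bug: JOIN with no ON clause produces a cartesian product; every novels row pairs with every authors row

Fix: Add ON c.author_id = p.id to the JOIN

Corrected query:
SELECT c.id, p.name, c.sales FROM authors p JOIN novels c ON c.author_id = p.id

Result:
id | name    | sales
---+---------+------
1  | Orwell  | 30443
2  | Le Guin | 68493
3  | Atwood  | 55962
4  | Le Guin | 74433
5  | Atwood  | 54084
6  | Le Guin | 64843
7  | Orwell  | 12183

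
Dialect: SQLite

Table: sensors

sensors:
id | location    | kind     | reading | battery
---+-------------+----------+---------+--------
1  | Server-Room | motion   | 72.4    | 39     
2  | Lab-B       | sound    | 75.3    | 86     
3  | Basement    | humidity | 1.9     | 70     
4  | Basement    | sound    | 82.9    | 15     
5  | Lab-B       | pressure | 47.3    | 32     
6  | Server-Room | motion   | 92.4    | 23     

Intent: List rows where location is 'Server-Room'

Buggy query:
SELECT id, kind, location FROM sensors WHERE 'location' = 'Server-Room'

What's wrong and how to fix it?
Bug: Single quotes denote string literals in SQL; the column name is being compared as a constant string

Fix: Reference the column as location without single quotes

Corrected query:
SELECT id, kind, location FROM sensors WHERE location = 'Server-Room'

Result:
id | kind   | location   
---+--------+------------
1  | motion | Server-Room
6  | motion | Server-Room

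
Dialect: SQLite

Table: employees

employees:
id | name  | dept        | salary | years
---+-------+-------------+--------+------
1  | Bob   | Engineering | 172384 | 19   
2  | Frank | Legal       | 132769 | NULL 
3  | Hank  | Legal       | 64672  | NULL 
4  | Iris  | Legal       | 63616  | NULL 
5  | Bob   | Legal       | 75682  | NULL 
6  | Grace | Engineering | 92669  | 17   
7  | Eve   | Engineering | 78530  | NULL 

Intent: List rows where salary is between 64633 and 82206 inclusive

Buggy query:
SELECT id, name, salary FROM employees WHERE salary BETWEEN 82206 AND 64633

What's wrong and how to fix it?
Bug: BETWEEN expects the lower bound first; with 82206 AND 64633 the range is empty

Fix: Swap the bounds so the smaller value comes first

Corrected query:
SELECT id, name, salary FROM employees WHERE salary BETWEEN 64633 AND 82206

Result:
id | name | salary
---+------+-------
3  | Hank | 64672 
5  | Bob  | 75682 
7  | Eve  | 78530 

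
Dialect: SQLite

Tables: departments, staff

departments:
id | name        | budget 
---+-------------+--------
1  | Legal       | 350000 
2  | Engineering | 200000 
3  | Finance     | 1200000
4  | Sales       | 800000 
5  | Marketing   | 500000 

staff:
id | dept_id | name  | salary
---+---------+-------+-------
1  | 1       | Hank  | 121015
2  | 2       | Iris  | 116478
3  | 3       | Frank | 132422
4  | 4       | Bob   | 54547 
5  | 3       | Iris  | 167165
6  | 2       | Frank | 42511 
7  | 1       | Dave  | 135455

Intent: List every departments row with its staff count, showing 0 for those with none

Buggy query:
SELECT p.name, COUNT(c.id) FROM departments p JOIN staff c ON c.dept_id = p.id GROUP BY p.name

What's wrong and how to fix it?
Bug: An inner join excludes parents with zero children

Fix: Switch to LEFT JOIN to retain unmatched parent rows

Corrected query:
SELECT p.name, COUNT(c.id) FROM departments p LEFT JOIN staff c ON c.dept_id = p.id GROUP BY p.name

Result:
name        | COUNT(c.id)
------------+------------
Engineering | 2          
Finance     | 2          
Legal       | 2          
Marketing   | 0          
Sales       | 1          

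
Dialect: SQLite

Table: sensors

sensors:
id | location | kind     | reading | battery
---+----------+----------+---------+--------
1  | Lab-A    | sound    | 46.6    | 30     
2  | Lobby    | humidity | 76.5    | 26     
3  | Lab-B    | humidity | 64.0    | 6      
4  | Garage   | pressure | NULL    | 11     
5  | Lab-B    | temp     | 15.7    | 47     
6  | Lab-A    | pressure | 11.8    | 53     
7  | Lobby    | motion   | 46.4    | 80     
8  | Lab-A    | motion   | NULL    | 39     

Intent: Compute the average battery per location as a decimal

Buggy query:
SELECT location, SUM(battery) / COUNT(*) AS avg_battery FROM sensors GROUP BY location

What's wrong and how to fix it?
Bug: SUM(battery) and COUNT(*) are both integers; the division truncates the fractional part

Fix: Cast one side to REAL so the division keeps the fractional part

Corrected query:
SELECT location, SUM(battery) * 1.0 / COUNT(*) AS avg_battery FROM sensors GROUP BY location

Result:
location | avg_battery
---------+------------
Garage   | 11         
Lab-A    | 40.666667  
Lab-B    | 26.5       
Lobby    | 53         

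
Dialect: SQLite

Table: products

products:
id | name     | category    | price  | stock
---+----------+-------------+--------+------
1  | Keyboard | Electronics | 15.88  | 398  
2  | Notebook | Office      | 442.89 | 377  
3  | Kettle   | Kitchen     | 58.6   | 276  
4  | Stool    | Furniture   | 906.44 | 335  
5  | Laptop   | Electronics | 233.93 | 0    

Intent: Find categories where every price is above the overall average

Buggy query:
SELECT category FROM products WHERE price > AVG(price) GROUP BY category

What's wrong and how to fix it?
Bug: WHERE evaluates per row before aggregation, so AVG() is unavailable

Fix: Compute the overall average in a scalar subquery and compare each group's MIN against it in HAVING

Corrected query:
SELECT category FROM products GROUP BY category HAVING MIN(price) > (SELECT AVG(price) FROM products)

Result:
category 
---------
Furniture
Office   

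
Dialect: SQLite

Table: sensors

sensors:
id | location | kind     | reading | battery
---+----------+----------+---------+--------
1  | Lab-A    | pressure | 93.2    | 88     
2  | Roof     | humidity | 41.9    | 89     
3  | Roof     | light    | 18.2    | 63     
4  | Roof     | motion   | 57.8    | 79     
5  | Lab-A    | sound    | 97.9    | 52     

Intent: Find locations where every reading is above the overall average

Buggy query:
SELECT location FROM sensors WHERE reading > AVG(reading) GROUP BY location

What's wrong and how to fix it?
Bug: AVG() is an aggregate; it can't sit directly in WHERE

Fix: Compute the overall average in a scalar subquery and compare each group's MIN against it in HAVING

Corrected query:
SELECT location FROM sensors GROUP BY location HAVING MIN(reading) > (SELECT AVG(reading) FROM sensors)

Result:
location
--------
Lab-A   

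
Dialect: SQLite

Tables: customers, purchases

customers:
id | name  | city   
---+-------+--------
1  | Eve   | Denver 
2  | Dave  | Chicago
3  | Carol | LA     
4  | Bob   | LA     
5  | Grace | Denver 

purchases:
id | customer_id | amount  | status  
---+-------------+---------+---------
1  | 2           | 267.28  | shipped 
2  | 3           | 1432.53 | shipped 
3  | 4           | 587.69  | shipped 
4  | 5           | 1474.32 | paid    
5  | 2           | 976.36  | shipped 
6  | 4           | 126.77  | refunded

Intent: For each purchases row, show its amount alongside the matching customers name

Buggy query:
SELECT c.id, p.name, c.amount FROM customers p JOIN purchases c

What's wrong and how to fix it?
Bug: Missing join condition: each purchases row is matched to all customers rows instead of just its own

Fix: Specify the join condition linking the foreign key to the parent id

Corrected query:
SELECT c.id, p.name, c.amount FROM customers p JOIN purchases c ON c.customer_id = p.id

Result:
id | name  | amount 
---+-------+--------
1  | Dave  | 267.28 
2  | Carol | 1432.53
3  | Bob   | 587.69 
4  | Grace | 1474.32
5  | Dave  | 976.36 
6  | Bob   | 126.77 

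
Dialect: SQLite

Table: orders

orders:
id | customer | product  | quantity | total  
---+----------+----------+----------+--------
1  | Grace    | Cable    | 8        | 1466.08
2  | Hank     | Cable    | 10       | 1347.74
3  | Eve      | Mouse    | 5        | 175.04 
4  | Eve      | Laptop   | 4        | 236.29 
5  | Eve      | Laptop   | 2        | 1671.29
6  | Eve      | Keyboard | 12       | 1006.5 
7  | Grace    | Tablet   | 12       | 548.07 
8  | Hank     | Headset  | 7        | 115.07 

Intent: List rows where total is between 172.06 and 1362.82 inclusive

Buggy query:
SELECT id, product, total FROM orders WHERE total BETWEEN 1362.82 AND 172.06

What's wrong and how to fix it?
Bug: The bounds are reversed; BETWEEN a AND b requires a <= b to match anything

Fix: Swap the bounds so the smaller value comes first

Corrected query:
SELECT id, product, total FROM orders WHERE total BETWEEN 172.06 AND 1362.82

Result:
id | product  | total  
---+----------+--------
2  | Cable    | 1347.74
3  | Mouse    | 175.04 
4  | Laptop   | 236.29 
6  | Keyboard | 1006.5 
7  | Tablet   | 548.07 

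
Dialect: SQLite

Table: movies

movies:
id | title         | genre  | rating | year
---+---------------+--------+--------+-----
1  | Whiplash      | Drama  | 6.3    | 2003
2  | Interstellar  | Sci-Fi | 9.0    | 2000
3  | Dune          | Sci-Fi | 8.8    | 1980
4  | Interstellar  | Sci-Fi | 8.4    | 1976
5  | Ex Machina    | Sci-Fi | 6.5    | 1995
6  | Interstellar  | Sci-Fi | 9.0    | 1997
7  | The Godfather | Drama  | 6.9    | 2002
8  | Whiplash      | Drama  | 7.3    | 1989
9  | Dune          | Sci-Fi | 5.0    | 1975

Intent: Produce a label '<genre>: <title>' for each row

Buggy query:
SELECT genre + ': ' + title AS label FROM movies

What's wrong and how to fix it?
Bug: SQLite uses || for string concatenation; + coerces text to numbers (yielding 0)

Fix: Use the || operator for string concatenation

Corrected query:
SELECT genre || ': ' || title AS label FROM movies

Result:
label               
--------------------
Drama: Whiplash     
Sci-Fi: Interstellar
Sci-Fi: Dune        
Sci-Fi: Interstellar
Sci-Fi: Ex Machina  
Sci-Fi: Interstellar
Drama: The Godfather
Drama: Whiplash     
Sci-Fi: Dune        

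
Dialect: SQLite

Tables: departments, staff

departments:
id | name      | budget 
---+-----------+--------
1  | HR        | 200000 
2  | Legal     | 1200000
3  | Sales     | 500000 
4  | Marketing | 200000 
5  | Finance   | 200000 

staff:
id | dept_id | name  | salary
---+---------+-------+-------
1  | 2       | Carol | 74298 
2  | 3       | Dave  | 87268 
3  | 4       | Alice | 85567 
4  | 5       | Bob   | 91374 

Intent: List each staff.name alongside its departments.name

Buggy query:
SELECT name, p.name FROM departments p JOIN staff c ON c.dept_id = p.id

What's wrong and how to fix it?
Bug: Both tables have a 'name' column; the unqualified reference is ambiguous

Fix: Prefix ambiguous columns with the table alias

Corrected query:
SELECT c.name, p.name FROM departments p JOIN staff c ON c.dept_id = p.id

Result:
name  | name     
------+----------
Carol | Legal    
Dave  | Sales    
Alice | Marketing
Bob   | Finance  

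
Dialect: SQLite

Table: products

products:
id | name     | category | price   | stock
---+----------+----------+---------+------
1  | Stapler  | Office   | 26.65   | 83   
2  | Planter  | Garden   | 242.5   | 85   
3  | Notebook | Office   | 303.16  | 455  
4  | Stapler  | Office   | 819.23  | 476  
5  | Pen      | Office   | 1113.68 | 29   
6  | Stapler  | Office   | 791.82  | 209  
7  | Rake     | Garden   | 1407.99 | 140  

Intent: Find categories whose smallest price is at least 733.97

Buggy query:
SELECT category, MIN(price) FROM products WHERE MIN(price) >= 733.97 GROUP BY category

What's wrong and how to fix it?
Bug: MIN() in WHERE is a misuse of aggregate

Fix: Use HAVING for the per-group MIN condition

Corrected query:
SELECT category, MIN(price) FROM products GROUP BY category HAVING MIN(price) >= 733.97

Result:
(no rows)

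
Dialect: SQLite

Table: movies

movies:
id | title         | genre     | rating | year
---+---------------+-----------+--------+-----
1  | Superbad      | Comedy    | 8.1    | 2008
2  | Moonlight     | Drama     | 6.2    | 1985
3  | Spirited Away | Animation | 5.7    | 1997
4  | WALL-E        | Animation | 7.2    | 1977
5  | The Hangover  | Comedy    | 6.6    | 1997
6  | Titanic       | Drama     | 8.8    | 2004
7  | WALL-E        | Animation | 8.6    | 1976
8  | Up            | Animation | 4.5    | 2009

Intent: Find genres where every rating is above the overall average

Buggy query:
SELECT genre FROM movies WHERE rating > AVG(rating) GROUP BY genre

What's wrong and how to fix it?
Bug: AVG() is an aggregate; it can't sit directly in WHERE

Fix: Compute the overall average in a scalar subquery and compare each group's MIN against it in HAVING

Corrected query:
SELECT genre FROM movies GROUP BY genre HAVING MIN(rating) > (SELECT AVG(rating) FROM movies)

Result:
(no rows)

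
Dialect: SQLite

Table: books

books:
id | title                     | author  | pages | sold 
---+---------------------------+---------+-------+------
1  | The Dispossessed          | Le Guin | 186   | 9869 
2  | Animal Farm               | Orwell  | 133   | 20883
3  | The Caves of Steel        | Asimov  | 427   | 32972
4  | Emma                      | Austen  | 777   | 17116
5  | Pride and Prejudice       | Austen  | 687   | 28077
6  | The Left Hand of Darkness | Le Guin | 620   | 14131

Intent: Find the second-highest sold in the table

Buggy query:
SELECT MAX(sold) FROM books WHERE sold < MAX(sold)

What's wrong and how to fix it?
Bug: MAX(sold) on the right of the comparison is an aggregate-in-WHERE error

Fix: Put the inner MAX in a scalar subquery

Corrected query:
SELECT MAX(sold) FROM books WHERE sold < (SELECT MAX(sold) FROM books)

Result:
MAX(sold)
---------
28077    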